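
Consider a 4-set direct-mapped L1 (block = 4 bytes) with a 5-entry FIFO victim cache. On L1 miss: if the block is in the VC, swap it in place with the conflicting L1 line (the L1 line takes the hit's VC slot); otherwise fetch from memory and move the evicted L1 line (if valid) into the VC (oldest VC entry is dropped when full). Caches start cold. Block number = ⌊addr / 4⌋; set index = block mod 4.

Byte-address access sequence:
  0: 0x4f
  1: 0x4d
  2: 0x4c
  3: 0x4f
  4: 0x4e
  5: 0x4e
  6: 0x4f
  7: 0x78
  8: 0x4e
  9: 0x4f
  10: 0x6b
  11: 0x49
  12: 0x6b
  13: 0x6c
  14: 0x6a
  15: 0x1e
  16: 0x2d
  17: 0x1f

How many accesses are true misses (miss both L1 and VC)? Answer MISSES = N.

MISSES = 7

#0 0x4f→b19/s3 MISS; vc=[]
#1 0x4d→b19/s3 L1-HIT; vc=[]
#2 0x4c→b19/s3 L1-HIT; vc=[]
#3 0x4f→b19/s3 L1-HIT; vc=[]
#4 0x4e→b19/s3 L1-HIT; vc=[]
#5 0x4e→b19/s3 L1-HIT; vc=[]
#6 0x4f→b19/s3 L1-HIT; vc=[]
#7 0x78→b30/s2 MISS; vc=[]
#8 0x4e→b19/s3 L1-HIT; vc=[]
#9 0x4f→b19/s3 L1-HIT; vc=[]
#10 0x6b→b26/s2 MISS; vc=[30]
#11 0x49→b18/s2 MISS; vc=[30,26]
#12 0x6b→b26/s2 VC-HIT; vc=[30,18]
#13 0x6c→b27/s3 MISS; vc=[30,18,19]
#14 0x6a→b26/s2 L1-HIT; vc=[30,18,19]
#15 0x1e→b7/s3 MISS; vc=[30,18,19,27]
#16 0x2d→b11/s3 MISS; vc=[30,18,19,27,7]
#17 0x1f→b7/s3 VC-HIT; vc=[30,18,19,27,11]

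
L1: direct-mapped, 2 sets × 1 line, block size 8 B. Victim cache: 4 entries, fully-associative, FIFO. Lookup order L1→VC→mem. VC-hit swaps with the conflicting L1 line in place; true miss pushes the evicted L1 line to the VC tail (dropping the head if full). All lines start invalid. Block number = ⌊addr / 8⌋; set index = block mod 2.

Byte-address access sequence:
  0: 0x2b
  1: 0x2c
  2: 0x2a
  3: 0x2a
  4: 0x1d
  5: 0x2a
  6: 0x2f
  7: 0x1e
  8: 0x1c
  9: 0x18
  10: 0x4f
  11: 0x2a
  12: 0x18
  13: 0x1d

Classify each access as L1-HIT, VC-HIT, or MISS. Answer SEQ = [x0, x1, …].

SEQ = [MISS, L1-HIT, L1-HIT, L1-HIT, MISS, VC-HIT, L1-HIT, VC-HIT, L1-HIT, L1-HIT, MISS, VC-HIT, VC-HIT, L1-HIT]

  [0] addr=0x2b blk=5 s=1: MISS | VC []
  [1] addr=0x2c blk=5 s=1: L1-HIT | VC []
  [2] addr=0x2a blk=5 s=1: L1-HIT | VC []
  [3] addr=0x2a blk=5 s=1: L1-HIT | VC []
  [4] addr=0x1d blk=3 s=1: MISS | VC [5]
  [5] addr=0x2a blk=5 s=1: VC-HIT | VC [3]
  [6] addr=0x2f blk=5 s=1: L1-HIT | VC [3]
  [7] addr=0x1e blk=3 s=1: VC-HIT | VC [5]
  [8] addr=0x1c blk=3 s=1: L1-HIT | VC [5]
  [9] addr=0x18 blk=3 s=1: L1-HIT | VC [5]
  [10] addr=0x4f blk=9 s=1: MISS | VC [5, 3]
  [11] addr=0x2a blk=5 s=1: VC-HIT | VC [9, 3]
  [12] addr=0x18 blk=3 s=1: VC-HIT | VC [9, 5]
  [13] addr=0x1d blk=3 s=1: L1-HIT | VC [9, 5]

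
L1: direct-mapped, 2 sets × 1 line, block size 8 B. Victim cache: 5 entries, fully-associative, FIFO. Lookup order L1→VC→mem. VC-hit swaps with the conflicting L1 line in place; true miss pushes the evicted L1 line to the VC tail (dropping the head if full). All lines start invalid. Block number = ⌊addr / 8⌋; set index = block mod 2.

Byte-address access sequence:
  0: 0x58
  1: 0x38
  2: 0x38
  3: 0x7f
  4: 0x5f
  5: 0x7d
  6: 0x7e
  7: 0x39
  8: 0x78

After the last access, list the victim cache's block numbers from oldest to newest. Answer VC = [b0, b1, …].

VC = [11, 7]

0: 0x58 (blk 11, set 1) → MISS  vc=[]
1: 0x38 (blk 7, set 1) → MISS  vc=[11]
2: 0x38 (blk 7, set 1) → L1-HIT  vc=[11]
3: 0x7f (blk 15, set 1) → MISS  vc=[11, 7]
4: 0x5f (blk 11, set 1) → VC-HIT  vc=[15, 7]
5: 0x7d (blk 15, set 1) → VC-HIT  vc=[11, 7]
6: 0x7e (blk 15, set 1) → L1-HIT  vc=[11, 7]
7: 0x39 (blk 7, set 1) → VC-HIT  vc=[11, 15]
8: 0x78 (blk 15, set 1) → VC-HIT  vc=[11, 7]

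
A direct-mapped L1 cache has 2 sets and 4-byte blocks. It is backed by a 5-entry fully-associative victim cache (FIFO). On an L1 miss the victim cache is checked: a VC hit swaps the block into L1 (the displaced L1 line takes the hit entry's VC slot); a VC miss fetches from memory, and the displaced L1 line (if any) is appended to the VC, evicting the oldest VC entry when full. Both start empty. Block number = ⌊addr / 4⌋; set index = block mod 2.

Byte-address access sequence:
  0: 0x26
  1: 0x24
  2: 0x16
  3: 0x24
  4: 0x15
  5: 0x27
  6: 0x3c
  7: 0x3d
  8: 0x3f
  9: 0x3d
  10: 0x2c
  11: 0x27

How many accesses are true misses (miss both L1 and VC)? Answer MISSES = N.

#0 0x26→b9/s1 MISS; vc=[]
#1 0x24→b9/s1 L1-HIT; vc=[]
#2 0x16→b5/s1 MISS; vc=[9]
#3 0x24→b9/s1 VC-HIT; vc=[5]
#4 0x15→b5/s1 VC-HIT; vc=[9]
#5 0x27→b9/s1 VC-HIT; vc=[5]
#6 0x3c→b15/s1 MISS; vc=[5,9]
#7 0x3d→b15/s1 L1-HIT; vc=[5,9]
#8 0x3f→b15/s1 L1-HIT; vc=[5,9]
#9 0x3d→b15/s1 L1-HIT; vc=[5,9]
#10 0x2c→b11/s1 MISS; vc=[5,9,15]
#11 0x27→b9/s1 VC-HIT; vc=[5,11,15]

MISSES = 4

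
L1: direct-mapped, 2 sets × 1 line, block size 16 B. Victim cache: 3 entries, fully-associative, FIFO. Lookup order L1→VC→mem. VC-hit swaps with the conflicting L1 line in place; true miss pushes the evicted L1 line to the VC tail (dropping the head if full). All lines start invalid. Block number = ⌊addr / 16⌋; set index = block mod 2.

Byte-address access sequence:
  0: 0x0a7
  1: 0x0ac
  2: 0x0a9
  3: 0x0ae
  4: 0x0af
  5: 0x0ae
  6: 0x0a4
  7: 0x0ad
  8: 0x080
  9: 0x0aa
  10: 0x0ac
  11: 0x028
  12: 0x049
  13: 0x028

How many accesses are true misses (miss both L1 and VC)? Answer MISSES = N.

0: 0xa7 (blk 10, set 0) → MISS  vc=[]
1: 0xac (blk 10, set 0) → L1-HIT  vc=[]
2: 0xa9 (blk 10, set 0) → L1-HIT  vc=[]
3: 0xae (blk 10, set 0) → L1-HIT  vc=[]
4: 0xaf (blk 10, set 0) → L1-HIT  vc=[]
5: 0xae (blk 10, set 0) → L1-HIT  vc=[]
6: 0xa4 (blk 10, set 0) → L1-HIT  vc=[]
7: 0xad (blk 10, set 0) → L1-HIT  vc=[]
8: 0x80 (blk 8, set 0) → MISS  vc=[10]
9: 0xaa (blk 10, set 0) → VC-HIT  vc=[8]
10: 0xac (blk 10, set 0) → L1-HIT  vc=[8]
11: 0x28 (blk 2, set 0) → MISS  vc=[8, 10]
12: 0x49 (blk 4, set 0) → MISS  vc=[8, 10, 2]
13: 0x28 (blk 2, set 0) → VC-HIT  vc=[8, 10, 4]

MISSES = 4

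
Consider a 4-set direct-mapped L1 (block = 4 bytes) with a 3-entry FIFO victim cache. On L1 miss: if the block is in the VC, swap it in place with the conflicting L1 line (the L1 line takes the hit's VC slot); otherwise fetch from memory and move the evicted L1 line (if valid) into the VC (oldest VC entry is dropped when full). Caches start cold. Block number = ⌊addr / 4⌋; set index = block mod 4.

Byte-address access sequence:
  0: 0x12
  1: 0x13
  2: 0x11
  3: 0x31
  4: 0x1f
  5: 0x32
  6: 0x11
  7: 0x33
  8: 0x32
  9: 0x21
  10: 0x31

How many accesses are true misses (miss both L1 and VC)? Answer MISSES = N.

#0 0x12→b4/s0 MISS; vc=[]
#1 0x13→b4/s0 L1-HIT; vc=[]
#2 0x11→b4/s0 L1-HIT; vc=[]
#3 0x31→b12/s0 MISS; vc=[4]
#4 0x1f→b7/s3 MISS; vc=[4]
#5 0x32→b12/s0 L1-HIT; vc=[4]
#6 0x11→b4/s0 VC-HIT; vc=[12]
#7 0x33→b12/s0 VC-HIT; vc=[4]
#8 0x32→b12/s0 L1-HIT; vc=[4]
#9 0x21→b8/s0 MISS; vc=[4,12]
#10 0x31→b12/s0 VC-HIT; vc=[4,8]

MISSES = 4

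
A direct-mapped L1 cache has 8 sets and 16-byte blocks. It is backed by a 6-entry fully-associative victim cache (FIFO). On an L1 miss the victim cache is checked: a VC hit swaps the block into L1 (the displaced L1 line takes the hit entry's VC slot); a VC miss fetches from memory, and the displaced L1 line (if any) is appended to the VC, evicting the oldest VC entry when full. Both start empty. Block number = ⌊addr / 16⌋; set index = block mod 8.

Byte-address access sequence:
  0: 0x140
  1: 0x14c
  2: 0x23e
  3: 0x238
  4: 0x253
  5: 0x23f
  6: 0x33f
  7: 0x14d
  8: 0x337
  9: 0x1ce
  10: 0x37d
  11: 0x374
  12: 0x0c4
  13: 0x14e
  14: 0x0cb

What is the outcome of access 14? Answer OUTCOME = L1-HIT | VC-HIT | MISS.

0: 0x140 (blk 20, set 4) → MISS  vc=[]
1: 0x14c (blk 20, set 4) → L1-HIT  vc=[]
2: 0x23e (blk 35, set 3) → MISS  vc=[]
3: 0x238 (blk 35, set 3) → L1-HIT  vc=[]
4: 0x253 (blk 37, set 5) → MISS  vc=[]
5: 0x23f (blk 35, set 3) → L1-HIT  vc=[]
6: 0x33f (blk 51, set 3) → MISS  vc=[35]
7: 0x14d (blk 20, set 4) → L1-HIT  vc=[35]
8: 0x337 (blk 51, set 3) → L1-HIT  vc=[35]
9: 0x1ce (blk 28, set 4) → MISS  vc=[35, 20]
10: 0x37d (blk 55, set 7) → MISS  vc=[35, 20]
11: 0x374 (blk 55, set 7) → L1-HIT  vc=[35, 20]
12: 0xc4 (blk 12, set 4) → MISS  vc=[35, 20, 28]
13: 0x14e (blk 20, set 4) → VC-HIT  vc=[35, 12, 28]
14: 0xcb (blk 12, set 4) → VC-HIT  vc=[35, 20, 28]

OUTCOME = VC-HIT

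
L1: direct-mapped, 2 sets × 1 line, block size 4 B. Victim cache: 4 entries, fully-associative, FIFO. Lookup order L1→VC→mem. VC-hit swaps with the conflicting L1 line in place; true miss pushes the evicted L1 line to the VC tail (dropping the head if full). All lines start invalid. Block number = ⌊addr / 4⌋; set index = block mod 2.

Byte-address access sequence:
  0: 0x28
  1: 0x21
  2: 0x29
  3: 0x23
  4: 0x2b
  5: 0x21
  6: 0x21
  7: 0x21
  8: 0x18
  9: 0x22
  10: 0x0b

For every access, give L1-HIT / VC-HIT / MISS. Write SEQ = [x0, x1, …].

0: 0x28 (blk 10, set 0) → MISS  vc=[]
1: 0x21 (blk 8, set 0) → MISS  vc=[10]
2: 0x29 (blk 10, set 0) → VC-HIT  vc=[8]
3: 0x23 (blk 8, set 0) → VC-HIT  vc=[10]
4: 0x2b (blk 10, set 0) → VC-HIT  vc=[8]
5: 0x21 (blk 8, set 0) → VC-HIT  vc=[10]
6: 0x21 (blk 8, set 0) → L1-HIT  vc=[10]
7: 0x21 (blk 8, set 0) → L1-HIT  vc=[10]
8: 0x18 (blk 6, set 0) → MISS  vc=[10, 8]
9: 0x22 (blk 8, set 0) → VC-HIT  vc=[10, 6]
10: 0xb (blk 2, set 0) → MISS  vc=[10, 6, 8]

SEQ = [MISS, MISS, VC-HIT, VC-HIT, VC-HIT, VC-HIT, L1-HIT, L1-HIT, MISS, VC-HIT, MISS]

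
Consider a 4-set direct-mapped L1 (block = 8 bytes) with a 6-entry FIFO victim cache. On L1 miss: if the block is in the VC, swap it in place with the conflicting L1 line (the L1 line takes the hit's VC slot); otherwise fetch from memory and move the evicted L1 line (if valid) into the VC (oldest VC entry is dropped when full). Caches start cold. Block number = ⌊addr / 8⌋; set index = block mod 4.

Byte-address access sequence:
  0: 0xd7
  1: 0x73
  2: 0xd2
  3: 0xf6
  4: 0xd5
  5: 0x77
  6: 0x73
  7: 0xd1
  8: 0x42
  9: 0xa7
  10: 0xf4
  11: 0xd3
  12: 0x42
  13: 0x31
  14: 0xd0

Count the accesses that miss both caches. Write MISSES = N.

MISSES = 6

#0 0xd7→b26/s2 MISS; vc=[]
#1 0x73→b14/s2 MISS; vc=[26]
#2 0xd2→b26/s2 VC-HIT; vc=[14]
#3 0xf6→b30/s2 MISS; vc=[14,26]
#4 0xd5→b26/s2 VC-HIT; vc=[14,30]
#5 0x77→b14/s2 VC-HIT; vc=[26,30]
#6 0x73→b14/s2 L1-HIT; vc=[26,30]
#7 0xd1→b26/s2 VC-HIT; vc=[14,30]
#8 0x42→b8/s0 MISS; vc=[14,30]
#9 0xa7→b20/s0 MISS; vc=[14,30,8]
#10 0xf4→b30/s2 VC-HIT; vc=[14,26,8]
#11 0xd3→b26/s2 VC-HIT; vc=[14,30,8]
#12 0x42→b8/s0 VC-HIT; vc=[14,30,20]
#13 0x31→b6/s2 MISS; vc=[14,30,20,26]
#14 0xd0→b26/s2 VC-HIT; vc=[14,30,20,6]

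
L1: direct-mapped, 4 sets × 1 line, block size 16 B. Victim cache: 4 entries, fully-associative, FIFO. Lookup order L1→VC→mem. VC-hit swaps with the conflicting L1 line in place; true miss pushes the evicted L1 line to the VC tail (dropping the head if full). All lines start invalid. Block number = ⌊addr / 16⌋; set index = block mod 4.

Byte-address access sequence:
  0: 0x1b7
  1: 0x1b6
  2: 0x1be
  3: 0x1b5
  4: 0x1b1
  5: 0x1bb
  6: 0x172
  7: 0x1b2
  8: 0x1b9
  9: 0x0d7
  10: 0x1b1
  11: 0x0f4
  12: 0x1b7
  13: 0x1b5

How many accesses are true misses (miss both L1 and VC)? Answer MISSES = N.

MISSES = 4

#0 0x1b7→b27/s3 MISS; vc=[]
#1 0x1b6→b27/s3 L1-HIT; vc=[]
#2 0x1be→b27/s3 L1-HIT; vc=[]
#3 0x1b5→b27/s3 L1-HIT; vc=[]
#4 0x1b1→b27/s3 L1-HIT; vc=[]
#5 0x1bb→b27/s3 L1-HIT; vc=[]
#6 0x172→b23/s3 MISS; vc=[27]
#7 0x1b2→b27/s3 VC-HIT; vc=[23]
#8 0x1b9→b27/s3 L1-HIT; vc=[23]
#9 0xd7→b13/s1 MISS; vc=[23]
#10 0x1b1→b27/s3 L1-HIT; vc=[23]
#11 0xf4→b15/s3 MISS; vc=[23,27]
#12 0x1b7→b27/s3 VC-HIT; vc=[23,15]
#13 0x1b5→b27/s3 L1-HIT; vc=[23,15]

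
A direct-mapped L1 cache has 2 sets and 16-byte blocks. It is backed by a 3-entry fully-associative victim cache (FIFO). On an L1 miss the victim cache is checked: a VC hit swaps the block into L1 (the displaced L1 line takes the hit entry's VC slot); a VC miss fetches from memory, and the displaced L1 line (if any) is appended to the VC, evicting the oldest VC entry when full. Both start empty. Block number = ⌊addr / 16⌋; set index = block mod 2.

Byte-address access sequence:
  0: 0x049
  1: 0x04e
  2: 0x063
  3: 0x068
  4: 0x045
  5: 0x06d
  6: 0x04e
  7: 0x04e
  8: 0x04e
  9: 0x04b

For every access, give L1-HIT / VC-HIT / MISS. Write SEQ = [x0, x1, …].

SEQ = [MISS, L1-HIT, MISS, L1-HIT, VC-HIT, VC-HIT, VC-HIT, L1-HIT, L1-HIT, L1-HIT]

  [0] addr=0x49 blk=4 s=0: MISS | VC []
  [1] addr=0x4e blk=4 s=0: L1-HIT | VC []
  [2] addr=0x63 blk=6 s=0: MISS | VC [4]
  [3] addr=0x68 blk=6 s=0: L1-HIT | VC [4]
  [4] addr=0x45 blk=4 s=0: VC-HIT | VC [6]
  [5] addr=0x6d blk=6 s=0: VC-HIT | VC [4]
  [6] addr=0x4e blk=4 s=0: VC-HIT | VC [6]
  [7] addr=0x4e blk=4 s=0: L1-HIT | VC [6]
  [8] addr=0x4e blk=4 s=0: L1-HIT | VC [6]
  [9] addr=0x4b blk=4 s=0: L1-HIT | VC [6]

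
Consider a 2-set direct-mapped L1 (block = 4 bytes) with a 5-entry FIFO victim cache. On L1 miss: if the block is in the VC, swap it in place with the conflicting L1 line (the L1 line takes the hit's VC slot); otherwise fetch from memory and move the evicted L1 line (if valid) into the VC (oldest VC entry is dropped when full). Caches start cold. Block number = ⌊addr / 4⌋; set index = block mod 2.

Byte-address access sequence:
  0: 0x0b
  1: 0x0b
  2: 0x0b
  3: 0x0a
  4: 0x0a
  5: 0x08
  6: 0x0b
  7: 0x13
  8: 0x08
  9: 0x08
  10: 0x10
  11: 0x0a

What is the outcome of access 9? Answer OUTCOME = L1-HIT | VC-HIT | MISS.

OUTCOME = L1-HIT

0: 0xb (blk 2, set 0) → MISS  vc=[]
1: 0xb (blk 2, set 0) → L1-HIT  vc=[]
2: 0xb (blk 2, set 0) → L1-HIT  vc=[]
3: 0xa (blk 2, set 0) → L1-HIT  vc=[]
4: 0xa (blk 2, set 0) → L1-HIT  vc=[]
5: 0x8 (blk 2, set 0) → L1-HIT  vc=[]
6: 0xb (blk 2, set 0) → L1-HIT  vc=[]
7: 0x13 (blk 4, set 0) → MISS  vc=[2]
8: 0x8 (blk 2, set 0) → VC-HIT  vc=[4]
9: 0x8 (blk 2, set 0) → L1-HIT  vc=[4]
10: 0x10 (blk 4, set 0) → VC-HIT  vc=[2]
11: 0xa (blk 2, set 0) → VC-HIT  vc=[4]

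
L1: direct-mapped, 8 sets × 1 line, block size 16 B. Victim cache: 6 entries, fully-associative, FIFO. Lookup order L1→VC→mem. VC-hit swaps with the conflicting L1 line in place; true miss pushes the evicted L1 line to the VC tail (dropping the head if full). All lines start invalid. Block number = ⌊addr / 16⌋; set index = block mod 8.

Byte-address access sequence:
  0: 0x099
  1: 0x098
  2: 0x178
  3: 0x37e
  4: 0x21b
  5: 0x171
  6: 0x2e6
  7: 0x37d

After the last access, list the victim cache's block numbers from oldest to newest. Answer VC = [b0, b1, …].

VC = [23, 9]

#0 0x99→b9/s1 MISS; vc=[]
#1 0x98→b9/s1 L1-HIT; vc=[]
#2 0x178→b23/s7 MISS; vc=[]
#3 0x37e→b55/s7 MISS; vc=[23]
#4 0x21b→b33/s1 MISS; vc=[23,9]
#5 0x171→b23/s7 VC-HIT; vc=[55,9]
#6 0x2e6→b46/s6 MISS; vc=[55,9]
#7 0x37d→b55/s7 VC-HIT; vc=[23,9]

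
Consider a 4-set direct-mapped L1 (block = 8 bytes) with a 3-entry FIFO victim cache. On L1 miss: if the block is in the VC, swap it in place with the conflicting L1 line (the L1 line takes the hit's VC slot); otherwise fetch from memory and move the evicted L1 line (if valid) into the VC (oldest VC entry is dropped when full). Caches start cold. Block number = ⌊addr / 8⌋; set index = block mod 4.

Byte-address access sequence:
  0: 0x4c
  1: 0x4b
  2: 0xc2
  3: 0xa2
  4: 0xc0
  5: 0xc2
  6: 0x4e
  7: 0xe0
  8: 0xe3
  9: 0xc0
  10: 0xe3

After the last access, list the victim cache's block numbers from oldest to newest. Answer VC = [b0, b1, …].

#0 0x4c→b9/s1 MISS; vc=[]
#1 0x4b→b9/s1 L1-HIT; vc=[]
#2 0xc2→b24/s0 MISS; vc=[]
#3 0xa2→b20/s0 MISS; vc=[24]
#4 0xc0→b24/s0 VC-HIT; vc=[20]
#5 0xc2→b24/s0 L1-HIT; vc=[20]
#6 0x4e→b9/s1 L1-HIT; vc=[20]
#7 0xe0→b28/s0 MISS; vc=[20,24]
#8 0xe3→b28/s0 L1-HIT; vc=[20,24]
#9 0xc0→b24/s0 VC-HIT; vc=[20,28]
#10 0xe3→b28/s0 VC-HIT; vc=[20,24]

VC = [20, 24]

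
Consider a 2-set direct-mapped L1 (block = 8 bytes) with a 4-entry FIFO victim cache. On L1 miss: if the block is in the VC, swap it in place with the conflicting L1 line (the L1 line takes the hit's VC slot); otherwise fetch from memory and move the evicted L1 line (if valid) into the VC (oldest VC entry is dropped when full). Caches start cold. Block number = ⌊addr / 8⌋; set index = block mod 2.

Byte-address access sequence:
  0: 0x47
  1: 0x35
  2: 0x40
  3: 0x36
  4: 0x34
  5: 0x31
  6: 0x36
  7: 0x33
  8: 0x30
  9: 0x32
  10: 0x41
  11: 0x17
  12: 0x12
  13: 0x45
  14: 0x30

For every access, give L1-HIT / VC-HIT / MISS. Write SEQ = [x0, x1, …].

SEQ = [MISS, MISS, VC-HIT, VC-HIT, L1-HIT, L1-HIT, L1-HIT, L1-HIT, L1-HIT, L1-HIT, VC-HIT, MISS, L1-HIT, VC-HIT, VC-HIT]

  [0] addr=0x47 blk=8 s=0: MISS | VC []
  [1] addr=0x35 blk=6 s=0: MISS | VC [8]
  [2] addr=0x40 blk=8 s=0: VC-HIT | VC [6]
  [3] addr=0x36 blk=6 s=0: VC-HIT | VC [8]
  [4] addr=0x34 blk=6 s=0: L1-HIT | VC [8]
  [5] addr=0x31 blk=6 s=0: L1-HIT | VC [8]
  [6] addr=0x36 blk=6 s=0: L1-HIT | VC [8]
  [7] addr=0x33 blk=6 s=0: L1-HIT | VC [8]
  [8] addr=0x30 blk=6 s=0: L1-HIT | VC [8]
  [9] addr=0x32 blk=6 s=0: L1-HIT | VC [8]
  [10] addr=0x41 blk=8 s=0: VC-HIT | VC [6]
  [11] addr=0x17 blk=2 s=0: MISS | VC [6, 8]
  [12] addr=0x12 blk=2 s=0: L1-HIT | VC [6, 8]
  [13] addr=0x45 blk=8 s=0: VC-HIT | VC [6, 2]
  [14] addr=0x30 blk=6 s=0: VC-HIT | VC [8, 2]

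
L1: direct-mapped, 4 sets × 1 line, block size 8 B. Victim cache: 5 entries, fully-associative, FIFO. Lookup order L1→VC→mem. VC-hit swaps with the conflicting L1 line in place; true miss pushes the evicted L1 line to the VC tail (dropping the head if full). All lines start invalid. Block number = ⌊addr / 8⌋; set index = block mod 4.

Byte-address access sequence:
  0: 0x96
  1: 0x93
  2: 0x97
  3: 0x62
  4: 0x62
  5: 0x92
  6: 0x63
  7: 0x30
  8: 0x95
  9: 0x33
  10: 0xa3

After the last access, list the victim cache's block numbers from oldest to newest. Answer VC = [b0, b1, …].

0: 0x96 (blk 18, set 2) → MISS  vc=[]
1: 0x93 (blk 18, set 2) → L1-HIT  vc=[]
2: 0x97 (blk 18, set 2) → L1-HIT  vc=[]
3: 0x62 (blk 12, set 0) → MISS  vc=[]
4: 0x62 (blk 12, set 0) → L1-HIT  vc=[]
5: 0x92 (blk 18, set 2) → L1-HIT  vc=[]
6: 0x63 (blk 12, set 0) → L1-HIT  vc=[]
7: 0x30 (blk 6, set 2) → MISS  vc=[18]
8: 0x95 (blk 18, set 2) → VC-HIT  vc=[6]
9: 0x33 (blk 6, set 2) → VC-HIT  vc=[18]
10: 0xa3 (blk 20, set 0) → MISS  vc=[18, 12]

VC = [18, 12]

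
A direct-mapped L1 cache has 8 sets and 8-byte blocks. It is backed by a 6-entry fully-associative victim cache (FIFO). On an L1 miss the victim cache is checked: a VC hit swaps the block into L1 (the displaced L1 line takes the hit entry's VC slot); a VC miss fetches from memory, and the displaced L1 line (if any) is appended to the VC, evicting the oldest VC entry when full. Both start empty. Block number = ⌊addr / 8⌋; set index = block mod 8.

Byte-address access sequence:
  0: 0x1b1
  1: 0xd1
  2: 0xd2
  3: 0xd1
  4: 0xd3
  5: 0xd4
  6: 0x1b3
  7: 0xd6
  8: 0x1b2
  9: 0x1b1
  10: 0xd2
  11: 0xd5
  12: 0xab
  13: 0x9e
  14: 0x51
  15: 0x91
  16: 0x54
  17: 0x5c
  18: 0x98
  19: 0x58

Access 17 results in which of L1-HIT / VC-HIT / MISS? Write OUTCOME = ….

0: 0x1b1 (blk 54, set 6) → MISS  vc=[]
1: 0xd1 (blk 26, set 2) → MISS  vc=[]
2: 0xd2 (blk 26, set 2) → L1-HIT  vc=[]
3: 0xd1 (blk 26, set 2) → L1-HIT  vc=[]
4: 0xd3 (blk 26, set 2) → L1-HIT  vc=[]
5: 0xd4 (blk 26, set 2) → L1-HIT  vc=[]
6: 0x1b3 (blk 54, set 6) → L1-HIT  vc=[]
7: 0xd6 (blk 26, set 2) → L1-HIT  vc=[]
8: 0x1b2 (blk 54, set 6) → L1-HIT  vc=[]
9: 0x1b1 (blk 54, set 6) → L1-HIT  vc=[]
10: 0xd2 (blk 26, set 2) → L1-HIT  vc=[]
11: 0xd5 (blk 26, set 2) → L1-HIT  vc=[]
12: 0xab (blk 21, set 5) → MISS  vc=[]
13: 0x9e (blk 19, set 3) → MISS  vc=[]
14: 0x51 (blk 10, set 2) → MISS  vc=[26]
15: 0x91 (blk 18, set 2) → MISS  vc=[26, 10]
16: 0x54 (blk 10, set 2) → VC-HIT  vc=[26, 18]
17: 0x5c (blk 11, set 3) → MISS  vc=[26, 18, 19]
18: 0x98 (blk 19, set 3) → VC-HIT  vc=[26, 18, 11]
19: 0x58 (blk 11, set 3) → VC-HIT  vc=[26, 18, 19]

OUTCOME = MISS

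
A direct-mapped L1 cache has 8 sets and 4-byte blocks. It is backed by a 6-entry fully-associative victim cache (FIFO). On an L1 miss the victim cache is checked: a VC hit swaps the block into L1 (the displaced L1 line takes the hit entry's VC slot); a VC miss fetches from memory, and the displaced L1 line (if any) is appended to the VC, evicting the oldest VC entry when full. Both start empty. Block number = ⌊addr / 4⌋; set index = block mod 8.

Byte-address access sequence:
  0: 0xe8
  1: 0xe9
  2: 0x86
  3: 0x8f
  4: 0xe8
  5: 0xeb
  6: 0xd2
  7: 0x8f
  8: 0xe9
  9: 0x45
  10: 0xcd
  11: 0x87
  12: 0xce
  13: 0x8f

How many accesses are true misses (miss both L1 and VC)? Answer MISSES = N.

  [0] addr=0xe8 blk=58 s=2: MISS | VC []
  [1] addr=0xe9 blk=58 s=2: L1-HIT | VC []
  [2] addr=0x86 blk=33 s=1: MISS | VC []
  [3] addr=0x8f blk=35 s=3: MISS | VC []
  [4] addr=0xe8 blk=58 s=2: L1-HIT | VC []
  [5] addr=0xeb blk=58 s=2: L1-HIT | VC []
  [6] addr=0xd2 blk=52 s=4: MISS | VC []
  [7] addr=0x8f blk=35 s=3: L1-HIT | VC []
  [8] addr=0xe9 blk=58 s=2: L1-HIT | VC []
  [9] addr=0x45 blk=17 s=1: MISS | VC [33]
  [10] addr=0xcd blk=51 s=3: MISS | VC [33, 35]
  [11] addr=0x87 blk=33 s=1: VC-HIT | VC [17, 35]
  [12] addr=0xce blk=51 s=3: L1-HIT | VC [17, 35]
  [13] addr=0x8f blk=35 s=3: VC-HIT | VC [17, 51]

MISSES = 6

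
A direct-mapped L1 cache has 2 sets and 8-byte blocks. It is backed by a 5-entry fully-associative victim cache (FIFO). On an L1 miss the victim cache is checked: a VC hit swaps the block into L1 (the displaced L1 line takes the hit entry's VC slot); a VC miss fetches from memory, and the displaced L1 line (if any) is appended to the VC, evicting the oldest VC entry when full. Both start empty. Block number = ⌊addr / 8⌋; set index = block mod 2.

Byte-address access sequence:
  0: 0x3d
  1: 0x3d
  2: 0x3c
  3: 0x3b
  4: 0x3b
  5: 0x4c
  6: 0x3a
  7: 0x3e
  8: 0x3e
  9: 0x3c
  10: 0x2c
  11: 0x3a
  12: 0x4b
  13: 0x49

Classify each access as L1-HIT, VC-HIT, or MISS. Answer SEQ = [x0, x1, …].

0: 0x3d (blk 7, set 1) → MISS  vc=[]
1: 0x3d (blk 7, set 1) → L1-HIT  vc=[]
2: 0x3c (blk 7, set 1) → L1-HIT  vc=[]
3: 0x3b (blk 7, set 1) → L1-HIT  vc=[]
4: 0x3b (blk 7, set 1) → L1-HIT  vc=[]
5: 0x4c (blk 9, set 1) → MISS  vc=[7]
6: 0x3a (blk 7, set 1) → VC-HIT  vc=[9]
7: 0x3e (blk 7, set 1) → L1-HIT  vc=[9]
8: 0x3e (blk 7, set 1) → L1-HIT  vc=[9]
9: 0x3c (blk 7, set 1) → L1-HIT  vc=[9]
10: 0x2c (blk 5, set 1) → MISS  vc=[9, 7]
11: 0x3a (blk 7, set 1) → VC-HIT  vc=[9, 5]
12: 0x4b (blk 9, set 1) → VC-HIT  vc=[7, 5]
13: 0x49 (blk 9, set 1) → L1-HIT  vc=[7, 5]

SEQ = [MISS, L1-HIT, L1-HIT, L1-HIT, L1-HIT, MISS, VC-HIT, L1-HIT, L1-HIT, L1-HIT, MISS, VC-HIT, VC-HIT, L1-HIT]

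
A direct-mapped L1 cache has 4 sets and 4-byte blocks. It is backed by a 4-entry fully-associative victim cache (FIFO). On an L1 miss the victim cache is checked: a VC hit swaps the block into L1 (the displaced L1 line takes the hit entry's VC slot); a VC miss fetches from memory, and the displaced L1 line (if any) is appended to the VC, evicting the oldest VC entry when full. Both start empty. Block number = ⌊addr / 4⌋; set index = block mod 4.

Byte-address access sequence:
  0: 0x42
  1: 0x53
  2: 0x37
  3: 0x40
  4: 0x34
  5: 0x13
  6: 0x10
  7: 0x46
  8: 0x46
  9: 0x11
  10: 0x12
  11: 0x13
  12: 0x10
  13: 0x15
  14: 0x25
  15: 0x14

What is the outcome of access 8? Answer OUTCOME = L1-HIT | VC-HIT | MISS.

  [0] addr=0x42 blk=16 s=0: MISS | VC []
  [1] addr=0x53 blk=20 s=0: MISS | VC [16]
  [2] addr=0x37 blk=13 s=1: MISS | VC [16]
  [3] addr=0x40 blk=16 s=0: VC-HIT | VC [20]
  [4] addr=0x34 blk=13 s=1: L1-HIT | VC [20]
  [5] addr=0x13 blk=4 s=0: MISS | VC [20, 16]
  [6] addr=0x10 blk=4 s=0: L1-HIT | VC [20, 16]
  [7] addr=0x46 blk=17 s=1: MISS | VC [20, 16, 13]
  [8] addr=0x46 blk=17 s=1: L1-HIT | VC [20, 16, 13]
  [9] addr=0x11 blk=4 s=0: L1-HIT | VC [20, 16, 13]
  [10] addr=0x12 blk=4 s=0: L1-HIT | VC [20, 16, 13]
  [11] addr=0x13 blk=4 s=0: L1-HIT | VC [20, 16, 13]
  [12] addr=0x10 blk=4 s=0: L1-HIT | VC [20, 16, 13]
  [13] addr=0x15 blk=5 s=1: MISS | VC [20, 16, 13, 17]
  [14] addr=0x25 blk=9 s=1: MISS | VC [16, 13, 17, 5]
  [15] addr=0x14 blk=5 s=1: VC-HIT | VC [16, 13, 17, 9]

OUTCOME = L1-HIT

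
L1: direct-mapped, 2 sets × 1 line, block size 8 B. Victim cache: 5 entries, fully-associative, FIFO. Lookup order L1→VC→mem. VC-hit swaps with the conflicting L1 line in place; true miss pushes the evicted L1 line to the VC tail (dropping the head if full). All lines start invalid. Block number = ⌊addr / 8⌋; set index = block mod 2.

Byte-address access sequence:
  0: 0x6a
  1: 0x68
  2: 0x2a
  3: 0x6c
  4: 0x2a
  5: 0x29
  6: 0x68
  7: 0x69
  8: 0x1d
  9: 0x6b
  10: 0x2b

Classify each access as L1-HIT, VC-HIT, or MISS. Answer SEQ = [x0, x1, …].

#0 0x6a→b13/s1 MISS; vc=[]
#1 0x68→b13/s1 L1-HIT; vc=[]
#2 0x2a→b5/s1 MISS; vc=[13]
#3 0x6c→b13/s1 VC-HIT; vc=[5]
#4 0x2a→b5/s1 VC-HIT; vc=[13]
#5 0x29→b5/s1 L1-HIT; vc=[13]
#6 0x68→b13/s1 VC-HIT; vc=[5]
#7 0x69→b13/s1 L1-HIT; vc=[5]
#8 0x1d→b3/s1 MISS; vc=[5,13]
#9 0x6b→b13/s1 VC-HIT; vc=[5,3]
#10 0x2b→b5/s1 VC-HIT; vc=[13,3]

SEQ = [MISS, L1-HIT, MISS, VC-HIT, VC-HIT, L1-HIT, VC-HIT, L1-HIT, MISS, VC-HIT, VC-HIT]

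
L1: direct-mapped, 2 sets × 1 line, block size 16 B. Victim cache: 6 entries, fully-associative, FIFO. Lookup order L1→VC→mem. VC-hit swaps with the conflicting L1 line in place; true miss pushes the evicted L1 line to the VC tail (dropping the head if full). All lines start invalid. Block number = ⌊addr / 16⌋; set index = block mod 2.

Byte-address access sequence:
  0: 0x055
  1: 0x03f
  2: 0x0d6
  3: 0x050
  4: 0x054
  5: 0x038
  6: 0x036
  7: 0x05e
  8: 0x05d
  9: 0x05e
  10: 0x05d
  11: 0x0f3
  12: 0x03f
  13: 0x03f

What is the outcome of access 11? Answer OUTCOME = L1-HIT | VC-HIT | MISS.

0: 0x55 (blk 5, set 1) → MISS  vc=[]
1: 0x3f (blk 3, set 1) → MISS  vc=[5]
2: 0xd6 (blk 13, set 1) → MISS  vc=[5, 3]
3: 0x50 (blk 5, set 1) → VC-HIT  vc=[13, 3]
4: 0x54 (blk 5, set 1) → L1-HIT  vc=[13, 3]
5: 0x38 (blk 3, set 1) → VC-HIT  vc=[13, 5]
6: 0x36 (blk 3, set 1) → L1-HIT  vc=[13, 5]
7: 0x5e (blk 5, set 1) → VC-HIT  vc=[13, 3]
8: 0x5d (blk 5, set 1) → L1-HIT  vc=[13, 3]
9: 0x5e (blk 5, set 1) → L1-HIT  vc=[13, 3]
10: 0x5d (blk 5, set 1) → L1-HIT  vc=[13, 3]
11: 0xf3 (blk 15, set 1) → MISS  vc=[13, 3, 5]
12: 0x3f (blk 3, set 1) → VC-HIT  vc=[13, 15, 5]
13: 0x3f (blk 3, set 1) → L1-HIT  vc=[13, 15, 5]

OUTCOME = MISS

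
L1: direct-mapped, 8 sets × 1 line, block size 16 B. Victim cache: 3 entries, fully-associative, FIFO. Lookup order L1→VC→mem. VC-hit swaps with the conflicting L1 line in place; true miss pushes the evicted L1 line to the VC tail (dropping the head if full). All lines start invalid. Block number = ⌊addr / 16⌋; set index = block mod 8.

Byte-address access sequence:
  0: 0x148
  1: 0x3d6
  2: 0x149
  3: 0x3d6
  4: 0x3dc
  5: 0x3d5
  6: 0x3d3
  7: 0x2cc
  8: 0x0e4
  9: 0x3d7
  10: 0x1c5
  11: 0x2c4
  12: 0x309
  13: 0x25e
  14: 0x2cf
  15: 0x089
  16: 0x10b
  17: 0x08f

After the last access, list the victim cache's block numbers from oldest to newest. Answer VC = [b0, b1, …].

0: 0x148 (blk 20, set 4) → MISS  vc=[]
1: 0x3d6 (blk 61, set 5) → MISS  vc=[]
2: 0x149 (blk 20, set 4) → L1-HIT  vc=[]
3: 0x3d6 (blk 61, set 5) → L1-HIT  vc=[]
4: 0x3dc (blk 61, set 5) → L1-HIT  vc=[]
5: 0x3d5 (blk 61, set 5) → L1-HIT  vc=[]
6: 0x3d3 (blk 61, set 5) → L1-HIT  vc=[]
7: 0x2cc (blk 44, set 4) → MISS  vc=[20]
8: 0xe4 (blk 14, set 6) → MISS  vc=[20]
9: 0x3d7 (blk 61, set 5) → L1-HIT  vc=[20]
10: 0x1c5 (blk 28, set 4) → MISS  vc=[20, 44]
11: 0x2c4 (blk 44, set 4) → VC-HIT  vc=[20, 28]
12: 0x309 (blk 48, set 0) → MISS  vc=[20, 28]
13: 0x25e (blk 37, set 5) → MISS  vc=[20, 28, 61]
14: 0x2cf (blk 44, set 4) → L1-HIT  vc=[20, 28, 61]
15: 0x89 (blk 8, set 0) → MISS  vc=[28, 61, 48]
16: 0x10b (blk 16, set 0) → MISS  vc=[61, 48, 8]
17: 0x8f (blk 8, set 0) → VC-HIT  vc=[61, 48, 16]

VC = [61, 48, 16]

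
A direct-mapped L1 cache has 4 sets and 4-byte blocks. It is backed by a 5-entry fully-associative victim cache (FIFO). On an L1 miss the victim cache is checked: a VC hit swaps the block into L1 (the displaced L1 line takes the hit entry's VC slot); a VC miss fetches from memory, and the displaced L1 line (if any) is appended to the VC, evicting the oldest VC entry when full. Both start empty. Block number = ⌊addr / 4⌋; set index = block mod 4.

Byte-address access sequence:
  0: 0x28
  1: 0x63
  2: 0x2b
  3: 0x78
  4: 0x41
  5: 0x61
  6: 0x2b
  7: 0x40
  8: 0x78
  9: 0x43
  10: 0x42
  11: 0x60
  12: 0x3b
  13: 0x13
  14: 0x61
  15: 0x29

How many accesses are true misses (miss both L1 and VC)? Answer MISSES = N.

  [0] addr=0x28 blk=10 s=2: MISS | VC []
  [1] addr=0x63 blk=24 s=0: MISS | VC []
  [2] addr=0x2b blk=10 s=2: L1-HIT | VC []
  [3] addr=0x78 blk=30 s=2: MISS | VC [10]
  [4] addr=0x41 blk=16 s=0: MISS | VC [10, 24]
  [5] addr=0x61 blk=24 s=0: VC-HIT | VC [10, 16]
  [6] addr=0x2b blk=10 s=2: VC-HIT | VC [30, 16]
  [7] addr=0x40 blk=16 s=0: VC-HIT | VC [30, 24]
  [8] addr=0x78 blk=30 s=2: VC-HIT | VC [10, 24]
  [9] addr=0x43 blk=16 s=0: L1-HIT | VC [10, 24]
  [10] addr=0x42 blk=16 s=0: L1-HIT | VC [10, 24]
  [11] addr=0x60 blk=24 s=0: VC-HIT | VC [10, 16]
  [12] addr=0x3b blk=14 s=2: MISS | VC [10, 16, 30]
  [13] addr=0x13 blk=4 s=0: MISS | VC [10, 16, 30, 24]
  [14] addr=0x61 blk=24 s=0: VC-HIT | VC [10, 16, 30, 4]
  [15] addr=0x29 blk=10 s=2: VC-HIT | VC [14, 16, 30, 4]

MISSES = 6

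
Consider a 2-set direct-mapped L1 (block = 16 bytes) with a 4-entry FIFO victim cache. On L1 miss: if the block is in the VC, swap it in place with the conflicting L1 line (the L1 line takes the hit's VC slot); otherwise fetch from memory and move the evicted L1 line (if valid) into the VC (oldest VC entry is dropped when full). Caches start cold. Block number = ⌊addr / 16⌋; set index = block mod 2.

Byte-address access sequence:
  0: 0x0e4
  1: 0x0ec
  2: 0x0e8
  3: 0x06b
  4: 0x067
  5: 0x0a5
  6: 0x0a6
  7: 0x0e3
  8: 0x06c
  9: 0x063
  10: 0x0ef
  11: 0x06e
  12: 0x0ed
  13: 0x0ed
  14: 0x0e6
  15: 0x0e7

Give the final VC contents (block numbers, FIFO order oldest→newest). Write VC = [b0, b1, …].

#0 0xe4→b14/s0 MISS; vc=[]
#1 0xec→b14/s0 L1-HIT; vc=[]
#2 0xe8→b14/s0 L1-HIT; vc=[]
#3 0x6b→b6/s0 MISS; vc=[14]
#4 0x67→b6/s0 L1-HIT; vc=[14]
#5 0xa5→b10/s0 MISS; vc=[14,6]
#6 0xa6→b10/s0 L1-HIT; vc=[14,6]
#7 0xe3→b14/s0 VC-HIT; vc=[10,6]
#8 0x6c→b6/s0 VC-HIT; vc=[10,14]
#9 0x63→b6/s0 L1-HIT; vc=[10,14]
#10 0xef→b14/s0 VC-HIT; vc=[10,6]
#11 0x6e→b6/s0 VC-HIT; vc=[10,14]
#12 0xed→b14/s0 VC-HIT; vc=[10,6]
#13 0xed→b14/s0 L1-HIT; vc=[10,6]
#14 0xe6→b14/s0 L1-HIT; vc=[10,6]
#15 0xe7→b14/s0 L1-HIT; vc=[10,6]

VC = [10, 6]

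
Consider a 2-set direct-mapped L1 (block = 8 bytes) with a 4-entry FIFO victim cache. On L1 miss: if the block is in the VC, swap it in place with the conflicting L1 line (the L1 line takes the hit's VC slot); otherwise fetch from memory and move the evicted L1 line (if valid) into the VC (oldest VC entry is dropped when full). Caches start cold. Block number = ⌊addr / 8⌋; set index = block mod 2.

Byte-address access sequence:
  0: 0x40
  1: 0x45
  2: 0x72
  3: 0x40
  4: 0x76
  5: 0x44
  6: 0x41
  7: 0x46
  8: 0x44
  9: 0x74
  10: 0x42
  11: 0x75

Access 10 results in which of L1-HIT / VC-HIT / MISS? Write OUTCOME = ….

OUTCOME = VC-HIT

#0 0x40→b8/s0 MISS; vc=[]
#1 0x45→b8/s0 L1-HIT; vc=[]
#2 0x72→b14/s0 MISS; vc=[8]
#3 0x40→b8/s0 VC-HIT; vc=[14]
#4 0x76→b14/s0 VC-HIT; vc=[8]
#5 0x44→b8/s0 VC-HIT; vc=[14]
#6 0x41→b8/s0 L1-HIT; vc=[14]
#7 0x46→b8/s0 L1-HIT; vc=[14]
#8 0x44→b8/s0 L1-HIT; vc=[14]
#9 0x74→b14/s0 VC-HIT; vc=[8]
#10 0x42→b8/s0 VC-HIT; vc=[14]
#11 0x75→b14/s0 VC-HIT; vc=[8]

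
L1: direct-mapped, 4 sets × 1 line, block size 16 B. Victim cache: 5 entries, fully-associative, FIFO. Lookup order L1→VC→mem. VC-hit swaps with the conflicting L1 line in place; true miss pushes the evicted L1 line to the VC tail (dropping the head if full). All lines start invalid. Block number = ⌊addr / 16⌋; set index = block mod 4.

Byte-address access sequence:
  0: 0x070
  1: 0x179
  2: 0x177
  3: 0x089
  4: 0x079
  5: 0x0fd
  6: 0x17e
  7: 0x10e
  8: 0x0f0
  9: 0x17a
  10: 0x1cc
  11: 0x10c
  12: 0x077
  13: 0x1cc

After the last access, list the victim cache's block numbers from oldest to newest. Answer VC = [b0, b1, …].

VC = [15, 23, 8, 16]

  [0] addr=0x70 blk=7 s=3: MISS | VC []
  [1] addr=0x179 blk=23 s=3: MISS | VC [7]
  [2] addr=0x177 blk=23 s=3: L1-HIT | VC [7]
  [3] addr=0x89 blk=8 s=0: MISS | VC [7]
  [4] addr=0x79 blk=7 s=3: VC-HIT | VC [23]
  [5] addr=0xfd blk=15 s=3: MISS | VC [23, 7]
  [6] addr=0x17e blk=23 s=3: VC-HIT | VC [15, 7]
  [7] addr=0x10e blk=16 s=0: MISS | VC [15, 7, 8]
  [8] addr=0xf0 blk=15 s=3: VC-HIT | VC [23, 7, 8]
  [9] addr=0x17a blk=23 s=3: VC-HIT | VC [15, 7, 8]
  [10] addr=0x1cc blk=28 s=0: MISS | VC [15, 7, 8, 16]
  [11] addr=0x10c blk=16 s=0: VC-HIT | VC [15, 7, 8, 28]
  [12] addr=0x77 blk=7 s=3: VC-HIT | VC [15, 23, 8, 28]
  [13] addr=0x1cc blk=28 s=0: VC-HIT | VC [15, 23, 8, 16]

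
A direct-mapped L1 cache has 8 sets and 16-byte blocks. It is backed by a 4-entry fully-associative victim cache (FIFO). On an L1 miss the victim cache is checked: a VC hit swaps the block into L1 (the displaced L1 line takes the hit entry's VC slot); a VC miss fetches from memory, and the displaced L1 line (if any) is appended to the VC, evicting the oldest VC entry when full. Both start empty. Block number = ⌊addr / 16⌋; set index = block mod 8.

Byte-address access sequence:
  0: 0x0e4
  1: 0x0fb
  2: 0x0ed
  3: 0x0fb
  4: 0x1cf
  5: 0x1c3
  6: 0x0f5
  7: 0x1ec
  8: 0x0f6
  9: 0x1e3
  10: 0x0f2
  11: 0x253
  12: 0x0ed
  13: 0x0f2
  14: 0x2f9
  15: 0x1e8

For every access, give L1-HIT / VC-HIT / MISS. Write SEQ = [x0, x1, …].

0: 0xe4 (blk 14, set 6) → MISS  vc=[]
1: 0xfb (blk 15, set 7) → MISS  vc=[]
2: 0xed (blk 14, set 6) → L1-HIT  vc=[]
3: 0xfb (blk 15, set 7) → L1-HIT  vc=[]
4: 0x1cf (blk 28, set 4) → MISS  vc=[]
5: 0x1c3 (blk 28, set 4) → L1-HIT  vc=[]
6: 0xf5 (blk 15, set 7) → L1-HIT  vc=[]
7: 0x1ec (blk 30, set 6) → MISS  vc=[14]
8: 0xf6 (blk 15, set 7) → L1-HIT  vc=[14]
9: 0x1e3 (blk 30, set 6) → L1-HIT  vc=[14]
10: 0xf2 (blk 15, set 7) → L1-HIT  vc=[14]
11: 0x253 (blk 37, set 5) → MISS  vc=[14]
12: 0xed (blk 14, set 6) → VC-HIT  vc=[30]
13: 0xf2 (blk 15, set 7) → L1-HIT  vc=[30]
14: 0x2f9 (blk 47, set 7) → MISS  vc=[30, 15]
15: 0x1e8 (blk 30, set 6) → VC-HIT  vc=[14, 15]

SEQ = [MISS, MISS, L1-HIT, L1-HIT, MISS, L1-HIT, L1-HIT, MISS, L1-HIT, L1-HIT, L1-HIT, MISS, VC-HIT, L1-HIT, MISS, VC-HIT]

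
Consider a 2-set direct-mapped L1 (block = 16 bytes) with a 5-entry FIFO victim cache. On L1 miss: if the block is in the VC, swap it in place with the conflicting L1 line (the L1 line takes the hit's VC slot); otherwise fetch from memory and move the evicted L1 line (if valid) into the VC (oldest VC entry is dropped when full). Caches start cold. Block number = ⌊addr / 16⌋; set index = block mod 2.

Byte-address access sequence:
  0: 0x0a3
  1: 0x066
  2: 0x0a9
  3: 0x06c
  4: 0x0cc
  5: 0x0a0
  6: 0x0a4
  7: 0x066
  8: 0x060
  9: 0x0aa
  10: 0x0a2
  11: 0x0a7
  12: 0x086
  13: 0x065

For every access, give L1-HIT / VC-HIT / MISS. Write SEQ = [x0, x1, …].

#0 0xa3→b10/s0 MISS; vc=[]
#1 0x66→b6/s0 MISS; vc=[10]
#2 0xa9→b10/s0 VC-HIT; vc=[6]
#3 0x6c→b6/s0 VC-HIT; vc=[10]
#4 0xcc→b12/s0 MISS; vc=[10,6]
#5 0xa0→b10/s0 VC-HIT; vc=[12,6]
#6 0xa4→b10/s0 L1-HIT; vc=[12,6]
#7 0x66→b6/s0 VC-HIT; vc=[12,10]
#8 0x60→b6/s0 L1-HIT; vc=[12,10]
#9 0xaa→b10/s0 VC-HIT; vc=[12,6]
#10 0xa2→b10/s0 L1-HIT; vc=[12,6]
#11 0xa7→b10/s0 L1-HIT; vc=[12,6]
#12 0x86→b8/s0 MISS; vc=[12,6,10]
#13 0x65→b6/s0 VC-HIT; vc=[12,8,10]

SEQ = [MISS, MISS, VC-HIT, VC-HIT, MISS, VC-HIT, L1-HIT, VC-HIT, L1-HIT, VC-HIT, L1-HIT, L1-HIT, MISS, VC-HIT]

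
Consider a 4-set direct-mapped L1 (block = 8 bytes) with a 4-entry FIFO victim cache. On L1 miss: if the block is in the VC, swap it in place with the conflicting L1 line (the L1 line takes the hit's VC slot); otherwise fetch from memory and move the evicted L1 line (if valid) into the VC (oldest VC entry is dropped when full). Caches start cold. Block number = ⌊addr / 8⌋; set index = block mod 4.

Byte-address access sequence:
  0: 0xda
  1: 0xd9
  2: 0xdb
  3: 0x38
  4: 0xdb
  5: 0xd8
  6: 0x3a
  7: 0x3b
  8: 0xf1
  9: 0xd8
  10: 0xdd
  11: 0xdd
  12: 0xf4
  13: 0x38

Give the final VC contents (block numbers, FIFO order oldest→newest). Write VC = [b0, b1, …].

VC = [27]

#0 0xda→b27/s3 MISS; vc=[]
#1 0xd9→b27/s3 L1-HIT; vc=[]
#2 0xdb→b27/s3 L1-HIT; vc=[]
#3 0x38→b7/s3 MISS; vc=[27]
#4 0xdb→b27/s3 VC-HIT; vc=[7]
#5 0xd8→b27/s3 L1-HIT; vc=[7]
#6 0x3a→b7/s3 VC-HIT; vc=[27]
#7 0x3b→b7/s3 L1-HIT; vc=[27]
#8 0xf1→b30/s2 MISS; vc=[27]
#9 0xd8→b27/s3 VC-HIT; vc=[7]
#10 0xdd→b27/s3 L1-HIT; vc=[7]
#11 0xdd→b27/s3 L1-HIT; vc=[7]
#12 0xf4→b30/s2 L1-HIT; vc=[7]
#13 0x38→b7/s3 VC-HIT; vc=[27]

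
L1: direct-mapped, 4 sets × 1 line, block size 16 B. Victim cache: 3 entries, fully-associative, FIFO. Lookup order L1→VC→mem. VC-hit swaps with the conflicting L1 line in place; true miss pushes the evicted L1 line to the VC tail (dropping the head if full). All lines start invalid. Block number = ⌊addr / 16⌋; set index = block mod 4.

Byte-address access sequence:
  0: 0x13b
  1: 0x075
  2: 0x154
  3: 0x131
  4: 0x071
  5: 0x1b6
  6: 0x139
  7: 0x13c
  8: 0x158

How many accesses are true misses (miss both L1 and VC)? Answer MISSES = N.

MISSES = 4

0: 0x13b (blk 19, set 3) → MISS  vc=[]
1: 0x75 (blk 7, set 3) → MISS  vc=[19]
2: 0x154 (blk 21, set 1) → MISS  vc=[19]
3: 0x131 (blk 19, set 3) → VC-HIT  vc=[7]
4: 0x71 (blk 7, set 3) → VC-HIT  vc=[19]
5: 0x1b6 (blk 27, set 3) → MISS  vc=[19, 7]
6: 0x139 (blk 19, set 3) → VC-HIT  vc=[27, 7]
7: 0x13c (blk 19, set 3) → L1-HIT  vc=[27, 7]
8: 0x158 (blk 21, set 1) → L1-HIT  vc=[27, 7]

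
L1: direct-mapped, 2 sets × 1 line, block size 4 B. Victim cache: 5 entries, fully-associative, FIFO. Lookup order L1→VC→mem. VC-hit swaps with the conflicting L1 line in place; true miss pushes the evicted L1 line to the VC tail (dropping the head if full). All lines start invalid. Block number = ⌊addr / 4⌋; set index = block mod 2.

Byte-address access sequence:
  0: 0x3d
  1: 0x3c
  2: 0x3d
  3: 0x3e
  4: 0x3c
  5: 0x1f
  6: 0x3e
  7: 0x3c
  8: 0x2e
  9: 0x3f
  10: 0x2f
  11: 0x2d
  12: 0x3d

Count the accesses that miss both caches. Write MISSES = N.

  [0] addr=0x3d blk=15 s=1: MISS | VC []
  [1] addr=0x3c blk=15 s=1: L1-HIT | VC []
  [2] addr=0x3d blk=15 s=1: L1-HIT | VC []
  [3] addr=0x3e blk=15 s=1: L1-HIT | VC []
  [4] addr=0x3c blk=15 s=1: L1-HIT | VC []
  [5] addr=0x1f blk=7 s=1: MISS | VC [15]
  [6] addr=0x3e blk=15 s=1: VC-HIT | VC [7]
  [7] addr=0x3c blk=15 s=1: L1-HIT | VC [7]
  [8] addr=0x2e blk=11 s=1: MISS | VC [7, 15]
  [9] addr=0x3f blk=15 s=1: VC-HIT | VC [7, 11]
  [10] addr=0x2f blk=11 s=1: VC-HIT | VC [7, 15]
  [11] addr=0x2d blk=11 s=1: L1-HIT | VC [7, 15]
  [12] addr=0x3d blk=15 s=1: VC-HIT | VC [7, 11]

MISSES = 3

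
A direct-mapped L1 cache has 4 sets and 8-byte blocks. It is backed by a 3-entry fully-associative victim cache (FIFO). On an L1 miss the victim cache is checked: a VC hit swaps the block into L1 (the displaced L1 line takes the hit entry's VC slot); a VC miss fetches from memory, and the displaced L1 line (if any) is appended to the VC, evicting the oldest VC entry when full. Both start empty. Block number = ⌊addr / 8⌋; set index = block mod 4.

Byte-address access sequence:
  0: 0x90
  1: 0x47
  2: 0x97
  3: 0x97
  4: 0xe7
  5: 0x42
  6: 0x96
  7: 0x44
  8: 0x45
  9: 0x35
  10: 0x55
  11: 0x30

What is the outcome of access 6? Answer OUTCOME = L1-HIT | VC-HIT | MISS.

0: 0x90 (blk 18, set 2) → MISS  vc=[]
1: 0x47 (blk 8, set 0) → MISS  vc=[]
2: 0x97 (blk 18, set 2) → L1-HIT  vc=[]
3: 0x97 (blk 18, set 2) → L1-HIT  vc=[]
4: 0xe7 (blk 28, set 0) → MISS  vc=[8]
5: 0x42 (blk 8, set 0) → VC-HIT  vc=[28]
6: 0x96 (blk 18, set 2) → L1-HIT  vc=[28]
7: 0x44 (blk 8, set 0) → L1-HIT  vc=[28]
8: 0x45 (blk 8, set 0) → L1-HIT  vc=[28]
9: 0x35 (blk 6, set 2) → MISS  vc=[28, 18]
10: 0x55 (blk 10, set 2) → MISS  vc=[28, 18, 6]
11: 0x30 (blk 6, set 2) → VC-HIT  vc=[28, 18, 10]

OUTCOME = L1-HIT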